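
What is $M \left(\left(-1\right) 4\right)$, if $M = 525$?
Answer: $-2100$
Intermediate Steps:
$M \left(\left(-1\right) 4\right) = 525 \left(\left(-1\right) 4\right) = 525 \left(-4\right) = -2100$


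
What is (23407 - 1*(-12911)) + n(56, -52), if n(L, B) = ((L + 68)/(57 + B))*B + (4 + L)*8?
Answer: 177542/5 ≈ 35508.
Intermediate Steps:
n(L, B) = 32 + 8*L + B*(68 + L)/(57 + B) (n(L, B) = ((68 + L)/(57 + B))*B + (32 + 8*L) = B*(68 + L)/(57 + B) + (32 + 8*L) = 32 + 8*L + B*(68 + L)/(57 + B))
(23407 - 1*(-12911)) + n(56, -52) = (23407 - 1*(-12911)) + (1824 + 100*(-52) + 456*56 + 9*(-52)*56)/(57 - 52) = (23407 + 12911) + (1824 - 5200 + 25536 - 26208)/5 = 36318 + (⅕)*(-4048) = 36318 - 4048/5 = 177542/5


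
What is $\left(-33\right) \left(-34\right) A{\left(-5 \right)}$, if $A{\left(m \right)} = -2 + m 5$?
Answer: $-30294$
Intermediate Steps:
$A{\left(m \right)} = -2 + 5 m$
$\left(-33\right) \left(-34\right) A{\left(-5 \right)} = \left(-33\right) \left(-34\right) \left(-2 + 5 \left(-5\right)\right) = 1122 \left(-2 - 25\right) = 1122 \left(-27\right) = -30294$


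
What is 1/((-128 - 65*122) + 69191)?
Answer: 1/61133 ≈ 1.6358e-5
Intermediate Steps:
1/((-128 - 65*122) + 69191) = 1/((-128 - 7930) + 69191) = 1/(-8058 + 69191) = 1/61133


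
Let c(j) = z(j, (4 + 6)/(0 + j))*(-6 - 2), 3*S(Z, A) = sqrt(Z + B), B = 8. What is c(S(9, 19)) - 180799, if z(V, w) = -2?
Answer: -180783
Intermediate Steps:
S(Z, A) = sqrt(8 + Z)/3 (S(Z, A) = sqrt(Z + 8)/3 = sqrt(8 + Z)/3)
c(j) = 16 (c(j) = -2*(-6 - 2) = -2*(-8) = 16)
c(S(9, 19)) - 180799 = 16 - 180799 = -180783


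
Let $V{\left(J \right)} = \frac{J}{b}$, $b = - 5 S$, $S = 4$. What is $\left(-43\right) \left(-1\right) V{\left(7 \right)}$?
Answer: $- \frac{301}{20} \approx -15.05$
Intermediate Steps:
$b = -20$ ($b = \left(-5\right) 4 = -20$)
$V{\left(J \right)} = - \frac{J}{20}$ ($V{\left(J \right)} = \frac{J}{-20} = J \left(- \frac{1}{20}\right) = - \frac{J}{20}$)
$\left(-43\right) \left(-1\right) V{\left(7 \right)} = \left(-43\right) \left(-1\right) \left(\left(- \frac{1}{20}\right) 7\right) = 43 \left(- \frac{7}{20}\right) = - \frac{301}{20}$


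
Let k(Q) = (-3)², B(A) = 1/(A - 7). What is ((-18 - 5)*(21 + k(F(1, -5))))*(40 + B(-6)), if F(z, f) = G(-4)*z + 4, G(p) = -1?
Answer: -358110/13 ≈ -27547.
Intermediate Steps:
B(A) = 1/(-7 + A)
F(z, f) = 4 - z (F(z, f) = -z + 4 = 4 - z)
k(Q) = 9
((-18 - 5)*(21 + k(F(1, -5))))*(40 + B(-6)) = ((-18 - 5)*(21 + 9))*(40 + 1/(-7 - 6)) = (-23*30)*(40 + 1/(-13)) = -690*(40 - 1/13) = -690*519/13 = -358110/13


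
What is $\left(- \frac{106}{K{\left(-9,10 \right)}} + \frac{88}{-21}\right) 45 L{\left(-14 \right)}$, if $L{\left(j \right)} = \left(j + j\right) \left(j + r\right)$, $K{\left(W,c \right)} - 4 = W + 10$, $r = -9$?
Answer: $-735816$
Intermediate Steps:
$K{\left(W,c \right)} = 14 + W$ ($K{\left(W,c \right)} = 4 + \left(W + 10\right) = 4 + \left(10 + W\right) = 14 + W$)
$L{\left(j \right)} = 2 j \left(-9 + j\right)$ ($L{\left(j \right)} = \left(j + j\right) \left(j - 9\right) = 2 j \left(-9 + j\right)$)
$\left(- \frac{106}{K{\left(-9,10 \right)}} + \frac{88}{-21}\right) 45 L{\left(-14 \right)} = \left(- \frac{106}{14 - 9} + \frac{88}{-21}\right) 45 \cdot 2 \left(-14\right) \left(-9 - 14\right) = \left(- \frac{106}{5} + 88 \left(- \frac{1}{21}\right)\right) 45 \cdot 2 \left(-14\right) \left(-23\right) = \left(\left(-106\right) \frac{1}{5} - \frac{88}{21}\right) 45 \cdot 644 = \left(- \frac{106}{5} - \frac{88}{21}\right) 45 \cdot 644 = \left(- \frac{2666}{105}\right) 45 \cdot 644 = \left(- \frac{7998}{7}\right) 644 = -735816$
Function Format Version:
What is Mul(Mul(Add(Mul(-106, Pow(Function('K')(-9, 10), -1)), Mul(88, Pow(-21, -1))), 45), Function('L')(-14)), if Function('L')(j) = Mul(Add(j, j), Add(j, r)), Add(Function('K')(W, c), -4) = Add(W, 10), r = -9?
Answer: -735816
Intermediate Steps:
Function('K')(W, c) = Add(14, W) (Function('K')(W, c) = Add(4, Add(W, 10)) = Add(4, Add(10, W)) = Add(14, W))
Function('L')(j) = Mul(2, j, Add(-9, j)) (Function('L')(j) = Mul(Add(j, j), Add(j, -9)) = Mul(Mul(2, j), Add(-9, j)) = Mul(2, j, Add(-9, j)))
Mul(Mul(Add(Mul(-106, Pow(Function('K')(-9, 10), -1)), Mul(88, Pow(-21, -1))), 45), Function('L')(-14)) = Mul(Mul(Add(Mul(-106, Pow(Add(14, -9), -1)), Mul(88, Pow(-21, -1))), 45), Mul(2, -14, Add(-9, -14))) = Mul(Mul(Add(Mul(-106, Pow(5, -1)), Mul(88, Rational(-1, 21))), 45), Mul(2, -14, -23)) = Mul(Mul(Add(Mul(-106, Rational(1, 5)), Rational(-88, 21)), 45), 644) = Mul(Mul(Add(Rational(-106, 5), Rational(-88, 21)), 45), 644) = Mul(Mul(Rational(-2666, 105), 45), 644) = Mul(Rational(-7998, 7), 644) = -735816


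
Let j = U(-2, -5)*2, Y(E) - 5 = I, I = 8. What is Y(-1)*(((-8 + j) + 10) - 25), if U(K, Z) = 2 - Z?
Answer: -117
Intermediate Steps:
Y(E) = 13 (Y(E) = 5 + 8 = 13)
j = 14 (j = (2 - 1*(-5))*2 = (2 + 5)*2 = 7*2 = 14)
Y(-1)*(((-8 + j) + 10) - 25) = 13*(((-8 + 14) + 10) - 25) = 13*((6 + 10) - 25) = 13*(16 - 25) = 13*(-9) = -117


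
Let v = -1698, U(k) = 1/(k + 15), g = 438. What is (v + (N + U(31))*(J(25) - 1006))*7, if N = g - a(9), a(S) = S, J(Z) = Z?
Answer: -136067001/46 ≈ -2.9580e+6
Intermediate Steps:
U(k) = 1/(15 + k)
N = 429 (N = 438 - 1*9 = 438 - 9 = 429)
(v + (N + U(31))*(J(25) - 1006))*7 = (-1698 + (429 + 1/(15 + 31))*(25 - 1006))*7 = (-1698 + (429 + 1/46)*(-981))*7 = (-1698 + (19735/46)*(-981))*7 = (-1698 - 19360035/46)*7 = -19438143/46*7 = -136067001/46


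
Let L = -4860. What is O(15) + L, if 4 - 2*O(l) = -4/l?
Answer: -72868/15 ≈ -4857.9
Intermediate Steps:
O(l) = 2 + 2/l (O(l) = 2 - (-2)/l = 2 + 2/l)
O(15) + L = (2 + 2/15) - 4860 = 32/15 - 4860 = -72868/15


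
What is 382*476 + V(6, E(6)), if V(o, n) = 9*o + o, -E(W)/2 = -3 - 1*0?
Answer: 181892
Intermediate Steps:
E(W) = 6 (E(W) = -2*(-3 - 1*0) = -2*(-3 + 0) = -2*(-3) = 6)
V(o, n) = 10*o
382*476 + V(6, E(6)) = 382*476 + 10*6 = 181832 + 60 = 181892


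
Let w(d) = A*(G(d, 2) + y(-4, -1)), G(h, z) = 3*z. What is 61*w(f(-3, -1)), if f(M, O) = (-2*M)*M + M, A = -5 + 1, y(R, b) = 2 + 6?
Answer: -3416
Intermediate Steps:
y(R, b) = 8
A = -4
f(M, O) = M - 2*M² (f(M, O) = -2*M² + M = M - 2*M²)
w(d) = -56 (w(d) = -4*(3*2 + 8) = -4*(6 + 8) = -4*14 = -56)
61*w(f(-3, -1)) = 61*(-56) = -3416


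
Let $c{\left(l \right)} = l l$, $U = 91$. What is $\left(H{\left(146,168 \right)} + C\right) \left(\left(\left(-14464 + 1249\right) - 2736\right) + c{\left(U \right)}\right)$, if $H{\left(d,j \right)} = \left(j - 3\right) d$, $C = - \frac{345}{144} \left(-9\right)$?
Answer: $- \frac{1479485475}{8} \approx -1.8494 \cdot 10^{8}$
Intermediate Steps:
$c{\left(l \right)} = l^{2}$
$C = \frac{345}{16}$ ($C = \left(-345\right) \frac{1}{144} \left(-9\right) = \left(- \frac{115}{48}\right) \left(-9\right) = \frac{345}{16} \approx 21.563$)
$H{\left(d,j \right)} = d \left(-3 + j\right)$ ($H{\left(d,j \right)} = \left(-3 + j\right) d = d \left(-3 + j\right)$)
$\left(H{\left(146,168 \right)} + C\right) \left(\left(\left(-14464 + 1249\right) - 2736\right) + c{\left(U \right)}\right) = \left(146 \left(-3 + 168\right) + \frac{345}{16}\right) \left(\left(\left(-14464 + 1249\right) - 2736\right) + 91^{2}\right) = \left(146 \cdot 165 + \frac{345}{16}\right) \left(\left(-13215 - 2736\right) + 8281\right) = \left(24090 + \frac{345}{16}\right) \left(-15951 + 8281\right) = \frac{385785}{16} \left(-7670\right) = - \frac{1479485475}{8}$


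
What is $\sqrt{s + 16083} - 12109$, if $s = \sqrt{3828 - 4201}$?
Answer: $-12109 + \sqrt{16083 + i \sqrt{373}} \approx -11982.0 + 0.076145 i$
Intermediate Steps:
$s = i \sqrt{373}$ ($s = \sqrt{-373} = i \sqrt{373} \approx 19.313 i$)
$\sqrt{s + 16083} - 12109 = \sqrt{i \sqrt{373} + 16083} - 12109 = \sqrt{16083 + i \sqrt{373}} - 12109 = -12109 + \sqrt{16083 + i \sqrt{373}}$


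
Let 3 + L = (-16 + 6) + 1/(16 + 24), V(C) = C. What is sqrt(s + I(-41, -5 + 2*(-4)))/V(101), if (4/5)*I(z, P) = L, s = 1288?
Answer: sqrt(81394)/808 ≈ 0.35309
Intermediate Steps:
L = -519/40 (L = -3 + ((-16 + 6) + 1/(16 + 24)) = -3 + (-10 + 1/40) = -3 - 399/40 = -519/40 ≈ -12.975)
I(z, P) = -519/32 (I(z, P) = (5/4)*(-519/40) = -519/32)
sqrt(s + I(-41, -5 + 2*(-4)))/V(101) = sqrt(1288 - 519/32)/101 = sqrt(40697/32)*(1/101) = (sqrt(81394)/8)*(1/101) = sqrt(81394)/808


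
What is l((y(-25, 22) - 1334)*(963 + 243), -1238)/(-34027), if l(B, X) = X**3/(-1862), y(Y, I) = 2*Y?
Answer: -948706636/31679137 ≈ -29.947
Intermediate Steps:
l(B, X) = -X**3/1862 (l(B, X) = X**3*(-1/1862) = -X**3/1862)
l((y(-25, 22) - 1334)*(963 + 243), -1238)/(-34027) = -1/1862*(-1238)**3/(-34027) = -1/1862*(-1897413272)*(-1/34027) = (948706636/931)*(-1/34027) = -948706636/31679137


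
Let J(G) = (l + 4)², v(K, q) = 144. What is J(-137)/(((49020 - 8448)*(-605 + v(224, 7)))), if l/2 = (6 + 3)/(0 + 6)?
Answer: -1/381708 ≈ -2.6198e-6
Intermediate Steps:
l = 3 (l = 2*((6 + 3)/(0 + 6)) = 2*(9/6) = 2*(9*(⅙)) = 2*(3/2) = 3)
J(G) = 49 (J(G) = (3 + 4)² = 7² = 49)
J(-137)/(((49020 - 8448)*(-605 + v(224, 7)))) = 49/(((49020 - 8448)*(-605 + 144))) = 49/((40572*(-461))) = 49/(-18703692) = 49*(-1/18703692) = -1/381708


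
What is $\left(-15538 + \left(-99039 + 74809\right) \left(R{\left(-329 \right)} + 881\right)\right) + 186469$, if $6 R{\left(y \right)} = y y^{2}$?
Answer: $\frac{431367239138}{3} \approx 1.4379 \cdot 10^{11}$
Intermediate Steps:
$R{\left(y \right)} = \frac{y^{3}}{6}$ ($R{\left(y \right)} = \frac{y y^{2}}{6} = \frac{y^{3}}{6}$)
$\left(-15538 + \left(-99039 + 74809\right) \left(R{\left(-329 \right)} + 881\right)\right) + 186469 = \left(-15538 + \left(-99039 + 74809\right) \left(\frac{\left(-329\right)^{3}}{6} + 881\right)\right) + 186469 = \left(-15538 - 24230 \left(\frac{1}{6} \left(-35611289\right) + 881\right)\right) + 186469 = \left(-15538 - 24230 \left(- \frac{35611289}{6} + 881\right)\right) + 186469 = \left(-15538 - - \frac{431366726345}{3}\right) + 186469 = \left(-15538 + \frac{431366726345}{3}\right) + 186469 = \frac{431366679731}{3} + 186469 = \frac{431367239138}{3}$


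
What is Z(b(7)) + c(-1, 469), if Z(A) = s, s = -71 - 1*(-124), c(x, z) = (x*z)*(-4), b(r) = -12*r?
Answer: 1929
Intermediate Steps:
c(x, z) = -4*x*z
s = 53 (s = -71 + 124 = 53)
Z(A) = 53
Z(b(7)) + c(-1, 469) = 53 - 4*(-1)*469 = 53 + 1876 = 1929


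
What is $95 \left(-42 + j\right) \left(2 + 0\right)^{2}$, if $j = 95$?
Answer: $20140$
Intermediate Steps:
$95 \left(-42 + j\right) \left(2 + 0\right)^{2} = 95 \left(-42 + 95\right) \left(2 + 0\right)^{2} = 95 \cdot 53 \cdot 2^{2} = 5035 \cdot 4 = 20140$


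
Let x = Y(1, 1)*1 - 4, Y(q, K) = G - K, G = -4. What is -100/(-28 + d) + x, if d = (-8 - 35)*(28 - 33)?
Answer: -1783/187 ≈ -9.5348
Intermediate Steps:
Y(q, K) = -4 - K
d = 215 (d = -43*(-5) = 215)
x = -9 (x = (-4 - 1*1)*1 - 4 = (-4 - 1)*1 - 4 = -5*1 - 4 = -5 - 4 = -9)
-100/(-28 + d) + x = -100/(-28 + 215) - 9 = -100/187 - 9 = -1783/187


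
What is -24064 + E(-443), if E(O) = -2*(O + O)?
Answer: -22292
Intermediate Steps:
E(O) = -4*O
-24064 + E(-443) = -24064 - 4*(-443) = -24064 + 1772 = -22292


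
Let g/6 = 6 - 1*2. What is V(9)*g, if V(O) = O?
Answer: 216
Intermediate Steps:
g = 24 (g = 6*(6 - 1*2) = 6*(6 - 2) = 6*4 = 24)
V(9)*g = 9*24 = 216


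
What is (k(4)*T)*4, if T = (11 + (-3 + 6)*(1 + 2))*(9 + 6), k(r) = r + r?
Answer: 9600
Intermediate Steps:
k(r) = 2*r
T = 300 (T = (11 + 3*3)*15 = (11 + 9)*15 = 20*15 = 300)
(k(4)*T)*4 = ((2*4)*300)*4 = (8*300)*4 = 2400*4 = 9600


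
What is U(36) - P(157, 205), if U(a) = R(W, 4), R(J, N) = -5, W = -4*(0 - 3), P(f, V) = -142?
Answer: 137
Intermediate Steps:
W = 12 (W = -4*(-3) = 12)
U(a) = -5
U(36) - P(157, 205) = -5 - 1*(-142) = -5 + 142 = 137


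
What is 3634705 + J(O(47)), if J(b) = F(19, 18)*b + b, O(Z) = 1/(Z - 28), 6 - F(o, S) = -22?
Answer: 69059424/19 ≈ 3.6347e+6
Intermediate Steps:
F(o, S) = 28 (F(o, S) = 6 - 1*(-22) = 6 + 22 = 28)
O(Z) = 1/(-28 + Z)
J(b) = 29*b (J(b) = 28*b + b = 29*b)
3634705 + J(O(47)) = 3634705 + 29/(-28 + 47) = 3634705 + 29/19 = 69059424/19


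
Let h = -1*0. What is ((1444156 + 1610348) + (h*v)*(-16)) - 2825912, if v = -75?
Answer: 228592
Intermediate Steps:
h = 0
((1444156 + 1610348) + (h*v)*(-16)) - 2825912 = ((1444156 + 1610348) + (0*(-75))*(-16)) - 2825912 = (3054504 + 0*(-16)) - 2825912 = (3054504 + 0) - 2825912 = 3054504 - 2825912 = 228592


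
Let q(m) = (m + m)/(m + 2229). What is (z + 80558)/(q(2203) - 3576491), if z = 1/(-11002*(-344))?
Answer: -84453670165685/3749443969628358 ≈ -0.022524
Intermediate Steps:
z = 1/3784688 ≈ 2.6422e-7
q(m) = 2*m/(2229 + m) (q(m) = (2*m)/(2229 + m) = 2*m/(2229 + m))
(z + 80558)/(q(2203) - 3576491) = (1/3784688 + 80558)/(2*2203/(2229 + 2203) - 3576491) = 304886895905/(3784688*(2*2203/4432 - 3576491)) = 304886895905/(3784688*(2*2203*(1/4432) - 3576491)) = 304886895905/(3784688*(2203/2216 - 3576491)) = 304886895905/(3784688*(-7925501853/2216)) = (304886895905/3784688)*(-2216/7925501853) = -84453670165685/3749443969628358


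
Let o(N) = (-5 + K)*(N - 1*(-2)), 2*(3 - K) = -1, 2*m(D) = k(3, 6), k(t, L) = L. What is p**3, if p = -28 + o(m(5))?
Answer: -357911/8 ≈ -44739.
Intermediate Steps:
m(D) = 3 (m(D) = (1/2)*6 = 3)
K = 7/2 (K = 3 - 1/2*(-1) = 3 + 1/2 = 7/2 ≈ 3.5000)
o(N) = -3 - 3*N/2 (o(N) = (-5 + 7/2)*(N - 1*(-2)) = -3*(N + 2)/2 = -3*(2 + N)/2 = -3 - 3*N/2)
p = -71/2 (p = -28 + (-3 - 3/2*3) = -28 + (-3 - 9/2) = -28 - 15/2 = -71/2 ≈ -35.500)
p**3 = (-71/2)**3 = -357911/8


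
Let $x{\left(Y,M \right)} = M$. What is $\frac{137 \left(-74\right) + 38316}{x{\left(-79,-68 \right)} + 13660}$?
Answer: $\frac{14089}{6796} \approx 2.0731$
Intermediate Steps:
$\frac{137 \left(-74\right) + 38316}{x{\left(-79,-68 \right)} + 13660} = \frac{137 \left(-74\right) + 38316}{-68 + 13660} = \frac{-10138 + 38316}{13592} = 28178 \cdot \frac{1}{13592} = \frac{14089}{6796}$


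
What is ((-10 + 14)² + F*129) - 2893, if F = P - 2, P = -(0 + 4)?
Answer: -3651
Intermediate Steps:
P = -4 (P = -1*4 = -4)
F = -6 (F = -4 - 2 = -6)
((-10 + 14)² + F*129) - 2893 = ((-10 + 14)² - 6*129) - 2893 = (4² - 774) - 2893 = (16 - 774) - 2893 = -758 - 2893 = -3651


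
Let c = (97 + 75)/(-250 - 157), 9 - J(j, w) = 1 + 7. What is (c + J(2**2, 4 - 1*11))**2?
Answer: 55225/165649 ≈ 0.33339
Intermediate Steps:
J(j, w) = 1 (J(j, w) = 9 - (1 + 7) = 9 - 1*8 = 9 - 8 = 1)
c = -172/407 (c = 172/(-407) = 172*(-1/407) = -172/407 ≈ -0.42260)
(c + J(2**2, 4 - 1*11))**2 = (-172/407 + 1)**2 = (235/407)**2 = 55225/165649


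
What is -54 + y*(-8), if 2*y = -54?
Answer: 162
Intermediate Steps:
y = -27 (y = (½)*(-54) = -27)
-54 + y*(-8) = -54 - 27*(-8) = -54 + 216 = 162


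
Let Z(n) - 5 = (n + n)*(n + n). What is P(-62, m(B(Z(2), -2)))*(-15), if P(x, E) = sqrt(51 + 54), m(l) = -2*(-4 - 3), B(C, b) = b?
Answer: -15*sqrt(105) ≈ -153.70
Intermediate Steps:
Z(n) = 5 + 4*n**2 (Z(n) = 5 + (n + n)*(n + n) = 5 + (2*n)*(2*n) = 5 + 4*n**2)
m(l) = 14 (m(l) = -2*(-7) = 14)
P(x, E) = sqrt(105)
P(-62, m(B(Z(2), -2)))*(-15) = sqrt(105)*(-15) = -15*sqrt(105)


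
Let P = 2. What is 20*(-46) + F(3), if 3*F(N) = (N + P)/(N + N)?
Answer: -16555/18 ≈ -919.72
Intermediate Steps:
F(N) = (2 + N)/(6*N) (F(N) = ((N + 2)/(N + N))/3 = ((2 + N)/((2*N)))/3 = ((2 + N)*(1/(2*N)))/3 = ((2 + N)/(2*N))/3 = (2 + N)/(6*N))
20*(-46) + F(3) = 20*(-46) + (1/6)*(2 + 3)/3 = -920 + (1/6)*(1/3)*5 = -920 + 5/18 = -16555/18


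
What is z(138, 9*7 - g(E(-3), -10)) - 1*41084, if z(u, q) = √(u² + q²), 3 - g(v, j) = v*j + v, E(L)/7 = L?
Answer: -41084 + 3*√9005 ≈ -40799.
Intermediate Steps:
E(L) = 7*L
g(v, j) = 3 - v - j*v (g(v, j) = 3 - (v*j + v) = 3 - (j*v + v) = 3 - (v + j*v) = 3 + (-v - j*v) = 3 - v - j*v)
z(u, q) = √(q² + u²)
z(138, 9*7 - g(E(-3), -10)) - 1*41084 = √((9*7 - (3 - 7*(-3) - 1*(-10)*7*(-3)))² + 138²) - 1*41084 = √((63 - (3 - 1*(-21) - 1*(-10)*(-21)))² + 19044) - 41084 = √((63 - (3 + 21 - 210))² + 19044) - 41084 = √((63 - 1*(-186))² + 19044) - 41084 = √((63 + 186)² + 19044) - 41084 = √(249² + 19044) - 41084 = √(62001 + 19044) - 41084 = √81045 - 41084 = 3*√9005 - 41084 = -41084 + 3*√9005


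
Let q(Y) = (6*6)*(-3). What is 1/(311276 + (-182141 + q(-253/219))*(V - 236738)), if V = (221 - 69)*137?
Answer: 1/39350421862 ≈ 2.5413e-11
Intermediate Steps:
q(Y) = -108 (q(Y) = 36*(-3) = -108)
V = 20824 (V = 152*137 = 20824)
1/(311276 + (-182141 + q(-253/219))*(V - 236738)) = 1/(311276 + (-182141 - 108)*(20824 - 236738)) = 1/(311276 - 182249*(-215914)) = 1/(311276 + 39350110586) = 1/39350421862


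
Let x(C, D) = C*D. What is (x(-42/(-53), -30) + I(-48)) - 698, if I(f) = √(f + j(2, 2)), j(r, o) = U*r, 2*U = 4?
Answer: -38254/53 + 2*I*√11 ≈ -721.77 + 6.6332*I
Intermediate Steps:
U = 2 (U = (½)*4 = 2)
j(r, o) = 2*r
I(f) = √(4 + f) (I(f) = √(f + 2*2) = √(f + 4) = √(4 + f))
(x(-42/(-53), -30) + I(-48)) - 698 = (-42/(-53)*(-30) + √(4 - 48)) - 698 = (-42*(-1/53)*(-30) + √(-44)) - 698 = ((42/53)*(-30) + 2*I*√11) - 698 = (-1260/53 + 2*I*√11) - 698 = -38254/53 + 2*I*√11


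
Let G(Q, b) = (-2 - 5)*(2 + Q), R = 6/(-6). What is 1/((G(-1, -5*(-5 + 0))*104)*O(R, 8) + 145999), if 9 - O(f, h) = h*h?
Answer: 1/186039 ≈ 5.3752e-6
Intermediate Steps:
R = -1 (R = 6*(-1/6) = -1)
O(f, h) = 9 - h**2 (O(f, h) = 9 - h*h = 9 - h**2)
G(Q, b) = -14 - 7*Q (G(Q, b) = -7*(2 + Q) = -14 - 7*Q)
1/((G(-1, -5*(-5 + 0))*104)*O(R, 8) + 145999) = 1/(((-14 - 7*(-1))*104)*(9 - 1*8**2) + 145999) = 1/(((-14 + 7)*104)*(9 - 1*64) + 145999) = 1/((-7*104)*(9 - 64) + 145999) = 1/(-728*(-55) + 145999) = 1/(40040 + 145999) = 1/186039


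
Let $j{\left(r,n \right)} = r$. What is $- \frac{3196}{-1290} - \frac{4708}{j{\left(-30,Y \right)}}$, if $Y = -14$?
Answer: $\frac{20564}{129} \approx 159.41$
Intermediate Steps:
$- \frac{3196}{-1290} - \frac{4708}{j{\left(-30,Y \right)}} = - \frac{3196}{-1290} - \frac{4708}{-30} = \left(-3196\right) \left(- \frac{1}{1290}\right) - - \frac{2354}{15} = \frac{1598}{645} + \frac{2354}{15} = \frac{20564}{129}$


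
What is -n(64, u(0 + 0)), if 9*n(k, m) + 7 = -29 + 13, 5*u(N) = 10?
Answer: 23/9 ≈ 2.5556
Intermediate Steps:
u(N) = 2 (u(N) = (⅕)*10 = 2)
n(k, m) = -23/9 (n(k, m) = -7/9 + (-29 + 13)/9 = -7/9 + (⅑)*(-16) = -7/9 - 16/9 = -23/9)
-n(64, u(0 + 0)) = -1*(-23/9) = 23/9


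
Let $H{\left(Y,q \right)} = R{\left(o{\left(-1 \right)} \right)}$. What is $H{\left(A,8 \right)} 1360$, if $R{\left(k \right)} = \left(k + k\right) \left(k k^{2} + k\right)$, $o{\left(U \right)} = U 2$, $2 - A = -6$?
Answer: $54400$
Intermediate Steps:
$A = 8$ ($A = 2 - -6 = 2 + 6 = 8$)
$o{\left(U \right)} = 2 U$
$R{\left(k \right)} = 2 k \left(k + k^{3}\right)$ ($R{\left(k \right)} = 2 k \left(k^{3} + k\right) = 2 k \left(k + k^{3}\right)$)
$H{\left(Y,q \right)} = 40$ ($H{\left(Y,q \right)} = 2 \left(2 \left(-1\right)\right)^{2} \left(1 + \left(2 \left(-1\right)\right)^{2}\right) = 2 \left(-2\right)^{2} \left(1 + \left(-2\right)^{2}\right) = 2 \cdot 4 \left(1 + 4\right) = 2 \cdot 4 \cdot 5 = 40$)
$H{\left(A,8 \right)} 1360 = 40 \cdot 1360 = 54400$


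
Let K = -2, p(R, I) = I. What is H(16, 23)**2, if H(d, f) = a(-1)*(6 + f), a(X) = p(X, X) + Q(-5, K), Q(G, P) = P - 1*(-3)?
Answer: 0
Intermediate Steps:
Q(G, P) = 3 + P (Q(G, P) = P + 3 = 3 + P)
a(X) = 1 + X (a(X) = X + (3 - 2) = X + 1 = 1 + X)
H(d, f) = 0 (H(d, f) = (1 - 1)*(6 + f) = 0*(6 + f) = 0)
H(16, 23)**2 = 0**2 = 0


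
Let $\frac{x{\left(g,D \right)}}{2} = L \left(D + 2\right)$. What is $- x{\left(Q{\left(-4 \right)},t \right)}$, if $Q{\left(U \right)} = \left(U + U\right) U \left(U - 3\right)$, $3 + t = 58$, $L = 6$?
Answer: $-684$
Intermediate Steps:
$t = 55$ ($t = -3 + 58 = 55$)
$Q{\left(U \right)} = 2 U^{2} \left(-3 + U\right)$ ($Q{\left(U \right)} = 2 U U \left(-3 + U\right) = 2 U^{2} \left(-3 + U\right)$)
$x{\left(g,D \right)} = 24 + 12 D$ ($x{\left(g,D \right)} = 2 \cdot 6 \left(D + 2\right) = 2 \cdot 6 \left(2 + D\right) = 2 \left(12 + 6 D\right) = 24 + 12 D$)
$- x{\left(Q{\left(-4 \right)},t \right)} = - (24 + 12 \cdot 55) = - (24 + 660) = \left(-1\right) 684 = -684$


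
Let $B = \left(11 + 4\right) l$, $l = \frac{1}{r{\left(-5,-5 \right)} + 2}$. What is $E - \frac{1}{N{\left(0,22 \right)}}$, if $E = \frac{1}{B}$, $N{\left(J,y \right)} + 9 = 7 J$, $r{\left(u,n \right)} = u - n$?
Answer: $\frac{11}{45} \approx 0.24444$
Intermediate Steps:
$l = \frac{1}{2}$ ($l = \frac{1}{\left(-5 - -5\right) + 2} = \frac{1}{\left(-5 + 5\right) + 2} = \frac{1}{0 + 2} = \frac{1}{2} \approx 0.5$)
$N{\left(J,y \right)} = -9 + 7 J$
$B = \frac{15}{2}$ ($B = \left(11 + 4\right) \frac{1}{2} = 15 \cdot \frac{1}{2} = \frac{15}{2} \approx 7.5$)
$E = \frac{2}{15}$ ($E = \frac{1}{\frac{15}{2}} = \frac{2}{15} \approx 0.13333$)
$E - \frac{1}{N{\left(0,22 \right)}} = \frac{2}{15} - \frac{1}{-9 + 7 \cdot 0} = \frac{2}{15} - \frac{1}{-9 + 0} = \frac{2}{15} - \frac{1}{-9} = \frac{2}{15} - - \frac{1}{9} = \frac{2}{15} + \frac{1}{9} = \frac{11}{45}$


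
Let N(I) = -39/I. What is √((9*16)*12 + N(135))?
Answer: √388735/15 ≈ 41.566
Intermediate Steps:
√((9*16)*12 + N(135)) = √((9*16)*12 - 39/135) = √(144*12 - 39*1/135) = √(1728 - 13/45) = √(77747/45) = √388735/15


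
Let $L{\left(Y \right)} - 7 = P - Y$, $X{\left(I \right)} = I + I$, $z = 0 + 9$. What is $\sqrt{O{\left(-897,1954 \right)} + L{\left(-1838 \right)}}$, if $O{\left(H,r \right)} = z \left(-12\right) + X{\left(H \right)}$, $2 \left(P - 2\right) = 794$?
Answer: $3 \sqrt{38} \approx 18.493$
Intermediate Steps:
$P = 399$ ($P = 2 + \frac{1}{2} \cdot 794 = 2 + 397 = 399$)
$z = 9$
$X{\left(I \right)} = 2 I$
$O{\left(H,r \right)} = -108 + 2 H$ ($O{\left(H,r \right)} = 9 \left(-12\right) + 2 H = -108 + 2 H$)
$L{\left(Y \right)} = 406 - Y$ ($L{\left(Y \right)} = 7 - \left(-399 + Y\right) = 406 - Y$)
$\sqrt{O{\left(-897,1954 \right)} + L{\left(-1838 \right)}} = \sqrt{\left(-108 + 2 \left(-897\right)\right) + \left(406 - -1838\right)} = \sqrt{\left(-108 - 1794\right) + \left(406 + 1838\right)} = \sqrt{-1902 + 2244} = \sqrt{342} = 3 \sqrt{38}$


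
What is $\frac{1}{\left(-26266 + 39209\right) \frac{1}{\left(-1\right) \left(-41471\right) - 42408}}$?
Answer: $- \frac{937}{12943} \approx -0.072394$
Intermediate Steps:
$\frac{1}{\left(-26266 + 39209\right) \frac{1}{\left(-1\right) \left(-41471\right) - 42408}} = \frac{1}{12943 \frac{1}{41471 - 42408}} = \frac{1}{12943 \frac{1}{-937}} = \frac{1}{12943 \left(- \frac{1}{937}\right)} = \frac{1}{- \frac{12943}{937}} = - \frac{937}{12943}$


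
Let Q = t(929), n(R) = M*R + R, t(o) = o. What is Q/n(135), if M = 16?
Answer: 929/2295 ≈ 0.40479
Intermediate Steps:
n(R) = 17*R (n(R) = 16*R + R = 17*R)
Q = 929
Q/n(135) = 929/((17*135)) = 929/2295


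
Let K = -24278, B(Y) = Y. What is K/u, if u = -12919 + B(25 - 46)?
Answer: 12139/6470 ≈ 1.8762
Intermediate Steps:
u = -12940 (u = -12919 + (25 - 46) = -12919 - 21 = -12940)
K/u = -24278/(-12940) = -24278*(-1/12940) = 12139/6470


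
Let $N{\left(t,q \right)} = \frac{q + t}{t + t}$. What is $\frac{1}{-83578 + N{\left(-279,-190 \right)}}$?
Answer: $- \frac{558}{46636055} \approx -1.1965 \cdot 10^{-5}$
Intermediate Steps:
$N{\left(t,q \right)} = \frac{q + t}{2 t}$
$\frac{1}{-83578 + N{\left(-279,-190 \right)}} = \frac{1}{-83578 + \frac{-190 - 279}{2 \left(-279\right)}} = \frac{1}{-83578 + \frac{1}{2} \left(- \frac{1}{279}\right) \left(-469\right)} = \frac{1}{-83578 + \frac{469}{558}} = \frac{1}{- \frac{46636055}{558}} = - \frac{558}{46636055}$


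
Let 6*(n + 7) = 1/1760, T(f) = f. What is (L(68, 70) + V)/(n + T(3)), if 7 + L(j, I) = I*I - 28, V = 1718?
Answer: -69516480/42239 ≈ -1645.8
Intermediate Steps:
L(j, I) = -35 + I² (L(j, I) = -7 + (I*I - 28) = -7 + (I² - 28) = -7 + (-28 + I²) = -35 + I²)
n = -73919/10560 (n = -7 + (⅙)/1760 = -7 + (⅙)*(1/1760) = -7 + 1/10560 = -73919/10560 ≈ -6.9999)
(L(68, 70) + V)/(n + T(3)) = ((-35 + 70²) + 1718)/(-73919/10560 + 3) = ((-35 + 4900) + 1718)/(-42239/10560) = (4865 + 1718)*(-10560/42239) = 6583*(-10560/42239) = -69516480/42239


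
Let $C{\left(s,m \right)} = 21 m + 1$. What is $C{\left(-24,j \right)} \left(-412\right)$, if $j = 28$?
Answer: $-242668$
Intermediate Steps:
$C{\left(s,m \right)} = 1 + 21 m$
$C{\left(-24,j \right)} \left(-412\right) = \left(1 + 21 \cdot 28\right) \left(-412\right) = \left(1 + 588\right) \left(-412\right) = 589 \left(-412\right) = -242668$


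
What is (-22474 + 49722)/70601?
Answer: 27248/70601 ≈ 0.38594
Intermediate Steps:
(-22474 + 49722)/70601 = 27248*(1/70601) = 27248/70601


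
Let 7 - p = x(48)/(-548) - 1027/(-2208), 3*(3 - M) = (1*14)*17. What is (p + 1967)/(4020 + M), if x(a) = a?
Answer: 597012901/1192943392 ≈ 0.50045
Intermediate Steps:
M = -229/3 (M = 3 - 1*14*17/3 = 3 - 14*17/3 = 3 - 1/3*238 = 3 - 238/3 = -229/3 ≈ -76.333)
p = 2003269/302496 (p = 7 - (48/(-548) - 1027/(-2208)) = 7 - (48*(-1/548) - 1027*(-1/2208)) = 7 - (-12/137 + 1027/2208) = 7 - 1*114203/302496 = 7 - 114203/302496 = 2003269/302496 ≈ 6.6225)
(p + 1967)/(4020 + M) = (2003269/302496 + 1967)/(4020 - 229/3) = 597012901/(302496*(11831/3)) = (597012901/302496)*(3/11831) = 597012901/1192943392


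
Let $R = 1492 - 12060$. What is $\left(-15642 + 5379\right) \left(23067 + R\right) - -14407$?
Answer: $-128262830$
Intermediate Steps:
$R = -10568$
$\left(-15642 + 5379\right) \left(23067 + R\right) - -14407 = \left(-15642 + 5379\right) \left(23067 - 10568\right) - -14407 = \left(-10263\right) 12499 + 14407 = -128277237 + 14407 = -128262830$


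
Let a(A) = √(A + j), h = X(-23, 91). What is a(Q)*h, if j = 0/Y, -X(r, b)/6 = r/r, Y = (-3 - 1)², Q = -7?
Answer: -6*I*√7 ≈ -15.875*I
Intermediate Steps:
Y = 16 (Y = (-4)² = 16)
X(r, b) = -6 (X(r, b) = -6*r/r = -6*1 = -6)
j = 0 (j = 0/16 = 0*(1/16) = 0)
h = -6
a(A) = √A (a(A) = √(A + 0) = √A)
a(Q)*h = √(-7)*(-6) = (I*√7)*(-6) = -6*I*√7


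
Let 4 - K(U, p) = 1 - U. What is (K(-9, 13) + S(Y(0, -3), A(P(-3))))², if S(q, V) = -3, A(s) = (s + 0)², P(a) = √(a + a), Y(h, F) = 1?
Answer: 81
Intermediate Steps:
K(U, p) = 3 + U (K(U, p) = 4 - (1 - U) = 4 + (-1 + U) = 3 + U)
P(a) = √2*√a (P(a) = √(2*a) = √2*√a)
A(s) = s²
(K(-9, 13) + S(Y(0, -3), A(P(-3))))² = ((3 - 9) - 3)² = (-6 - 3)² = (-9)² = 81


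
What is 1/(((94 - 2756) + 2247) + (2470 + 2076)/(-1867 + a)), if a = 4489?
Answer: -1311/541792 ≈ -0.0024197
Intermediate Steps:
1/(((94 - 2756) + 2247) + (2470 + 2076)/(-1867 + a)) = 1/(((94 - 2756) + 2247) + (2470 + 2076)/(-1867 + 4489)) = 1/((-2662 + 2247) + 4546/2622) = 1/(-415 + 4546*(1/2622)) = 1/(-415 + 2273/1311) = 1/(-541792/1311) = -1311/541792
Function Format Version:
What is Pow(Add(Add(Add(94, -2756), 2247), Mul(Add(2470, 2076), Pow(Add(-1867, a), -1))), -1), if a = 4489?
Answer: Rational(-1311, 541792) ≈ -0.0024197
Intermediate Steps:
Pow(Add(Add(Add(94, -2756), 2247), Mul(Add(2470, 2076), Pow(Add(-1867, a), -1))), -1) = Pow(Add(Add(Add(94, -2756), 2247), Mul(Add(2470, 2076), Pow(Add(-1867, 4489), -1))), -1) = Pow(Add(Add(-2662, 2247), Mul(4546, Pow(2622, -1))), -1) = Pow(Add(-415, Mul(4546, Rational(1, 2622))), -1) = Pow(Add(-415, Rational(2273, 1311)), -1) = Pow(Rational(-541792, 1311), -1) = Rational(-1311, 541792)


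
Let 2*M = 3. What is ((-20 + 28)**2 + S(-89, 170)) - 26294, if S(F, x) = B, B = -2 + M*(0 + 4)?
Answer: -26226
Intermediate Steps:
M = 3/2 (M = (1/2)*3 = 3/2 ≈ 1.5000)
B = 4 (B = -2 + 3*(0 + 4)/2 = -2 + (3/2)*4 = -2 + 6 = 4)
S(F, x) = 4
((-20 + 28)**2 + S(-89, 170)) - 26294 = ((-20 + 28)**2 + 4) - 26294 = (8**2 + 4) - 26294 = (64 + 4) - 26294 = 68 - 26294 = -26226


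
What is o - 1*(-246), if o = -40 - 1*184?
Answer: 22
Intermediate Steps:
o = -224 (o = -40 - 184 = -224)
o - 1*(-246) = -224 - 1*(-246) = -224 + 246 = 22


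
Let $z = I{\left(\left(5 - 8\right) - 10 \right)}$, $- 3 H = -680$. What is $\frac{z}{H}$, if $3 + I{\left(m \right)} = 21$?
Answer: $\frac{27}{340} \approx 0.079412$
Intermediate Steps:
$H = \frac{680}{3}$ ($H = \left(- \frac{1}{3}\right) \left(-680\right) = \frac{680}{3} \approx 226.67$)
$I{\left(m \right)} = 18$ ($I{\left(m \right)} = -3 + 21 = 18$)
$z = 18$
$\frac{z}{H} = \frac{18}{\frac{680}{3}} = 18 \cdot \frac{3}{680} = \frac{27}{340}$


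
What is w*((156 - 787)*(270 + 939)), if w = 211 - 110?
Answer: -77050779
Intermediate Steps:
w = 101
w*((156 - 787)*(270 + 939)) = 101*((156 - 787)*(270 + 939)) = 101*(-631*1209) = 101*(-762879) = -77050779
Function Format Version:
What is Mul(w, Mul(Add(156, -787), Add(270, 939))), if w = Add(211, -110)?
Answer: -77050779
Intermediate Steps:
w = 101
Mul(w, Mul(Add(156, -787), Add(270, 939))) = Mul(101, Mul(Add(156, -787), Add(270, 939))) = Mul(101, Mul(-631, 1209)) = Mul(101, -762879) = -77050779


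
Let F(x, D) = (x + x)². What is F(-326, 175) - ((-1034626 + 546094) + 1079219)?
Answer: -165583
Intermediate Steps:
F(x, D) = 4*x² (F(x, D) = (2*x)² = 4*x²)
F(-326, 175) - ((-1034626 + 546094) + 1079219) = 4*(-326)² - ((-1034626 + 546094) + 1079219) = 4*106276 - (-488532 + 1079219) = 425104 - 1*590687 = 425104 - 590687 = -165583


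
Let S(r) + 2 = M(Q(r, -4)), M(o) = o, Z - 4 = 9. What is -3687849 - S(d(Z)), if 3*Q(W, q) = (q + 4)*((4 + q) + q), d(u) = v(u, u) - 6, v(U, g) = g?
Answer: -3687847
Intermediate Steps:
Z = 13 (Z = 4 + 9 = 13)
d(u) = -6 + u (d(u) = u - 6 = -6 + u)
Q(W, q) = (4 + q)*(4 + 2*q)/3 (Q(W, q) = ((q + 4)*((4 + q) + q))/3 = ((4 + q)*(4 + 2*q))/3 = (4 + q)*(4 + 2*q)/3)
S(r) = -2 (S(r) = -2 + (16/3 + 4*(-4) + (⅔)*(-4)²) = -2 + (16/3 - 16 + (⅔)*16) = -2 + (16/3 - 16 + 32/3) = -2 + 0 = -2)
-3687849 - S(d(Z)) = -3687849 - 1*(-2) = -3687849 + 2 = -3687847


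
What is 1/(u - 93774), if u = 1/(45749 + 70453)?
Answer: -116202/10896726347 ≈ -1.0664e-5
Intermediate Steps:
u = 1/116202 ≈ 8.6057e-6
1/(u - 93774) = 1/(1/116202 - 93774) = 1/(-10896726347/116202) = -116202/10896726347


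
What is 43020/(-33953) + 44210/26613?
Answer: 356170870/903591189 ≈ 0.39417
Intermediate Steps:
43020/(-33953) + 44210/26613 = 43020*(-1/33953) + 44210*(1/26613) = -43020/33953 + 44210/26613 = 356170870/903591189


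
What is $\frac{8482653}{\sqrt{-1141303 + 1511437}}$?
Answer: $\frac{2827551 \sqrt{41126}}{41126} \approx 13943.0$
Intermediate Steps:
$\frac{8482653}{\sqrt{-1141303 + 1511437}} = \frac{8482653}{\sqrt{370134}} = \frac{8482653}{3 \sqrt{41126}} = 8482653 \frac{\sqrt{41126}}{123378} = \frac{2827551 \sqrt{41126}}{41126}$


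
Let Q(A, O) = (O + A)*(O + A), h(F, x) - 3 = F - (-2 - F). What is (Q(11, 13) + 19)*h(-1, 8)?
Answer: 1785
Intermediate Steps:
h(F, x) = 5 + 2*F (h(F, x) = 3 + (F - (-2 - F)) = 3 + (F + (2 + F)) = 3 + (2 + 2*F) = 5 + 2*F)
Q(A, O) = (A + O)² (Q(A, O) = (A + O)*(A + O) = (A + O)²)
(Q(11, 13) + 19)*h(-1, 8) = ((11 + 13)² + 19)*(5 + 2*(-1)) = (24² + 19)*(5 - 2) = (576 + 19)*3 = 595*3 = 1785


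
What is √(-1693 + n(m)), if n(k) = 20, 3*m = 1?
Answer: I*√1673 ≈ 40.902*I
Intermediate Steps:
m = ⅓ (m = (⅓)*1 = ⅓ ≈ 0.33333)
√(-1693 + n(m)) = √(-1693 + 20) = √(-1673) = I*√1673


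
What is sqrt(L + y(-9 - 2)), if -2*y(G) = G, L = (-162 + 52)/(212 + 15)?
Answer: 3*sqrt(114862)/454 ≈ 2.2395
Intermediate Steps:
L = -110/227 ≈ -0.48458
y(G) = -G/2
sqrt(L + y(-9 - 2)) = sqrt(-110/227 - (-9 - 2)/2) = sqrt(-110/227 - 1/2*(-11)) = sqrt(-110/227 + 11/2) = sqrt(2277/454) = 3*sqrt(114862)/454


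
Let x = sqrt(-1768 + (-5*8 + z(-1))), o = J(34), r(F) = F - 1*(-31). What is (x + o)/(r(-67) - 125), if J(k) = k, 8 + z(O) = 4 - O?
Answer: -34/161 - I*sqrt(1811)/161 ≈ -0.21118 - 0.26432*I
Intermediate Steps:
z(O) = -4 - O (z(O) = -8 + (4 - O) = -4 - O)
r(F) = 31 + F (r(F) = F + 31 = 31 + F)
o = 34
x = I*sqrt(1811) (x = sqrt(-1768 + (-5*8 + (-4 - 1*(-1)))) = sqrt(-1768 + (-40 + (-4 + 1))) = sqrt(-1768 + (-40 - 3)) = sqrt(-1768 - 43) = sqrt(-1811) = I*sqrt(1811) ≈ 42.556*I)
(x + o)/(r(-67) - 125) = (I*sqrt(1811) + 34)/((31 - 67) - 125) = (34 + I*sqrt(1811))/(-36 - 125) = (34 + I*sqrt(1811))/(-161) = (34 + I*sqrt(1811))*(-1/161) = -34/161 - I*sqrt(1811)/161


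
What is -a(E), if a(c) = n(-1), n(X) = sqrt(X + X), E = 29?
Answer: -I*sqrt(2) ≈ -1.4142*I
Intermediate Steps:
n(X) = sqrt(2)*sqrt(X) (n(X) = sqrt(2*X) = sqrt(2)*sqrt(X))
a(c) = I*sqrt(2) (a(c) = sqrt(2)*sqrt(-1) = sqrt(2)*I = I*sqrt(2))
-a(E) = -I*sqrt(2)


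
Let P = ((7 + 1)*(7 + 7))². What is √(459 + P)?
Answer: √13003 ≈ 114.03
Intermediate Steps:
P = 12544 (P = (8*14)² = 112² = 12544)
√(459 + P) = √(459 + 12544) = √13003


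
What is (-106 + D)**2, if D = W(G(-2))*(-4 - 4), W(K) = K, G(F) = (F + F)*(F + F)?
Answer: 54756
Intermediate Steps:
G(F) = 4*F**2 (G(F) = (2*F)*(2*F) = 4*F**2)
D = -128 (D = (4*(-2)**2)*(-4 - 4) = (4*4)*(-8) = 16*(-8) = -128)
(-106 + D)**2 = (-106 - 128)**2 = (-234)**2 = 54756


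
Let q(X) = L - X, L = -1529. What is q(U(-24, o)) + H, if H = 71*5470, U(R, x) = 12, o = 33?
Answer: 386829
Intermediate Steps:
H = 388370
q(X) = -1529 - X
q(U(-24, o)) + H = (-1529 - 1*12) + 388370 = (-1529 - 12) + 388370 = -1541 + 388370 = 386829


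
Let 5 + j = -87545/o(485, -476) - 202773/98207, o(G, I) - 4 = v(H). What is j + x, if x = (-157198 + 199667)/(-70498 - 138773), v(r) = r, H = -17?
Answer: 1797272340045202/267174402261 ≈ 6727.0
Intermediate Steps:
o(G, I) = -13 (o(G, I) = 4 - 17 = -13)
j = 8588512311/1276691 (j = -5 + (-87545/(-13) - 202773/98207) = -5 + (-87545*(-1/13) - 202773*1/98207) = -5 + (87545/13 - 202773/98207) = -5 + 8594895766/1276691 = 8588512311/1276691 ≈ 6727.2)
x = -42469/209271 (x = 42469/(-209271) = 42469*(-1/209271) = -42469/209271 ≈ -0.20294)
j + x = 8588512311/1276691 - 42469/209271 = 1797272340045202/267174402261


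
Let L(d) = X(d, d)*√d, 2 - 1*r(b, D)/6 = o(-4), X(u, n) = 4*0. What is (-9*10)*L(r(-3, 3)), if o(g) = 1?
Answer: 0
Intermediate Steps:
X(u, n) = 0
r(b, D) = 6 (r(b, D) = 12 - 6*1 = 12 - 6 = 6)
L(d) = 0 (L(d) = 0*√d = 0)
(-9*10)*L(r(-3, 3)) = -9*10*0 = -90*0 = 0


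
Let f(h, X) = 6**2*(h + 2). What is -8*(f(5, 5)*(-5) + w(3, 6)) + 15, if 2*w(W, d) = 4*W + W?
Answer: 10035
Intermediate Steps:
w(W, d) = 5*W/2 (w(W, d) = (4*W + W)/2 = (5*W)/2 = 5*W/2)
f(h, X) = 72 + 36*h (f(h, X) = 36*(2 + h) = 72 + 36*h)
-8*(f(5, 5)*(-5) + w(3, 6)) + 15 = -8*((72 + 36*5)*(-5) + (5/2)*3) + 15 = -8*((72 + 180)*(-5) + 15/2) + 15 = -8*(252*(-5) + 15/2) + 15 = -8*(-1260 + 15/2) + 15 = -8*(-2505/2) + 15 = 10020 + 15 = 10035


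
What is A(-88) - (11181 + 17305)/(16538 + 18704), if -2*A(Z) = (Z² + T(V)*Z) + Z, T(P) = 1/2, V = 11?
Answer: -67079769/17621 ≈ -3806.8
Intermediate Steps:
T(P) = ½
A(Z) = -3*Z/4 - Z²/2 (A(Z) = -((Z² + Z/2) + Z)/2 = -(Z² + 3*Z/2)/2 = -3*Z/4 - Z²/2)
A(-88) - (11181 + 17305)/(16538 + 18704) = -¼*(-88)*(3 + 2*(-88)) - (11181 + 17305)/(16538 + 18704) = -¼*(-88)*(3 - 176) - 28486/35242 = -¼*(-88)*(-173) - 28486/35242 = -3806 - 1*14243/17621 = -3806 - 14243/17621 = -67079769/17621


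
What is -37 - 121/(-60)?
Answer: -2099/60 ≈ -34.983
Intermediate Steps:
-37 - 121/(-60) = -37 - 1/60*(-121) = -37 + 121/60 = -2099/60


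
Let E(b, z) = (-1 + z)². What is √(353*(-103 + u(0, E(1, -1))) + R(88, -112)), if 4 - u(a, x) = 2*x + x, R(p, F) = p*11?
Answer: I*√38215 ≈ 195.49*I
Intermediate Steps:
R(p, F) = 11*p
u(a, x) = 4 - 3*x (u(a, x) = 4 - (2*x + x) = 4 - 3*x)
√(353*(-103 + u(0, E(1, -1))) + R(88, -112)) = √(353*(-103 + (4 - 3*(-1 - 1)²)) + 11*88) = √(353*(-103 + (4 - 3*(-2)²)) + 968) = √(353*(-103 + (4 - 3*4)) + 968) = √(353*(-103 + (4 - 12)) + 968) = √(353*(-103 - 8) + 968) = √(353*(-111) + 968) = √(-39183 + 968) = √(-38215) = I*√38215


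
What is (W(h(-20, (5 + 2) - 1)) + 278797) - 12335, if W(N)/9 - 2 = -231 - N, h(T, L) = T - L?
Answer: 264635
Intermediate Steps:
W(N) = -2061 - 9*N (W(N) = 18 + 9*(-231 - N) = 18 + (-2079 - 9*N) = -2061 - 9*N)
(W(h(-20, (5 + 2) - 1)) + 278797) - 12335 = ((-2061 - 9*(-20 - ((5 + 2) - 1))) + 278797) - 12335 = ((-2061 - 9*(-20 - (7 - 1))) + 278797) - 12335 = ((-2061 - 9*(-20 - 1*6)) + 278797) - 12335 = ((-2061 - 9*(-20 - 6)) + 278797) - 12335 = ((-2061 - 9*(-26)) + 278797) - 12335 = ((-2061 + 234) + 278797) - 12335 = (-1827 + 278797) - 12335 = 276970 - 12335 = 264635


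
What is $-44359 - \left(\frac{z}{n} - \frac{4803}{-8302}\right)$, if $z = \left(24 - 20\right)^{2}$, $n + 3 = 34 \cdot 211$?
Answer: $- \frac{2640887400623}{59533642} \approx -44360.0$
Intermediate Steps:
$n = 7171$ ($n = -3 + 34 \cdot 211 = -3 + 7174 = 7171$)
$z = 16$ ($z = 4^{2} = 16$)
$-44359 - \left(\frac{z}{n} - \frac{4803}{-8302}\right) = -44359 - \left(\frac{16}{7171} - \frac{4803}{-8302}\right) = -44359 - \left(16 \cdot \frac{1}{7171} - - \frac{4803}{8302}\right) = -44359 - \left(\frac{16}{7171} + \frac{4803}{8302}\right) = -44359 - \frac{34575145}{59533642} = - \frac{2640887400623}{59533642}$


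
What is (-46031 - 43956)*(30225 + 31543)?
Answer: -5558317016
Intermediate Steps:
(-46031 - 43956)*(30225 + 31543) = -89987*61768 = -5558317016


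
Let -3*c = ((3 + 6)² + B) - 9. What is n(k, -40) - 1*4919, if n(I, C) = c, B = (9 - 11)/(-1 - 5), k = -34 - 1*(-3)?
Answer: -44488/9 ≈ -4943.1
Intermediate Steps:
k = -31 (k = -34 + 3 = -31)
B = ⅓ (B = -2/(-6) = -2*(-⅙) = ⅓ ≈ 0.33333)
c = -217/9 (c = -(((3 + 6)² + ⅓) - 9)/3 = -((9² + ⅓) - 9)/3 = -((81 + ⅓) - 9)/3 = -(244/3 - 9)/3 = -⅓*217/3 = -217/9 ≈ -24.111)
n(I, C) = -217/9
n(k, -40) - 1*4919 = -217/9 - 1*4919 = -217/9 - 4919 = -44488/9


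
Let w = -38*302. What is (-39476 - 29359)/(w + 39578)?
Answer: -68835/28102 ≈ -2.4495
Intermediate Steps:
w = -11476
(-39476 - 29359)/(w + 39578) = (-39476 - 29359)/(-11476 + 39578) = -68835/28102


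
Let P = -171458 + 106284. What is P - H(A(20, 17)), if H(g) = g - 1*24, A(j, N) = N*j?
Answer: -65490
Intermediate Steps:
H(g) = -24 + g (H(g) = g - 24 = -24 + g)
P = -65174
P - H(A(20, 17)) = -65174 - (-24 + 17*20) = -65174 - (-24 + 340) = -65174 - 1*316 = -65174 - 316 = -65490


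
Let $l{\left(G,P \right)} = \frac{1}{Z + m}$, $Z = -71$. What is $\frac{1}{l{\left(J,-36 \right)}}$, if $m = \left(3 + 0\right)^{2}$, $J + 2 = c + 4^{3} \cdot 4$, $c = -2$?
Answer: $-62$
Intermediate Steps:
$J = 252$ ($J = -2 - \left(2 - 4^{3} \cdot 4\right) = -2 + \left(-2 + 64 \cdot 4\right) = -2 + \left(-2 + 256\right) = -2 + 254 = 252$)
$m = 9$ ($m = 3^{2} = 9$)
$l{\left(G,P \right)} = - \frac{1}{62}$ ($l{\left(G,P \right)} = \frac{1}{-71 + 9} = \frac{1}{-62} = - \frac{1}{62}$)
$\frac{1}{l{\left(J,-36 \right)}} = \frac{1}{- \frac{1}{62}} = -62$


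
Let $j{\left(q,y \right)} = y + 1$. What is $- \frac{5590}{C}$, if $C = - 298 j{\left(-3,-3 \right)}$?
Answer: $- \frac{2795}{298} \approx -9.3792$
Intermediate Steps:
$j{\left(q,y \right)} = 1 + y$
$C = 596$ ($C = - 298 \left(1 - 3\right) = \left(-298\right) \left(-2\right) = 596$)
$- \frac{5590}{C} = - \frac{5590}{596} = \left(-5590\right) \frac{1}{596} = - \frac{2795}{298}$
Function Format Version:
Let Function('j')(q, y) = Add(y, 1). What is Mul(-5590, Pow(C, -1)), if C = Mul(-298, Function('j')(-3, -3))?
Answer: Rational(-2795, 298) ≈ -9.3792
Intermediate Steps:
Function('j')(q, y) = Add(1, y)
C = 596 (C = Mul(-298, Add(1, -3)) = Mul(-298, -2) = 596)
Mul(-5590, Pow(C, -1)) = Mul(-5590, Pow(596, -1)) = Mul(-5590, Rational(1, 596)) = Rational(-2795, 298)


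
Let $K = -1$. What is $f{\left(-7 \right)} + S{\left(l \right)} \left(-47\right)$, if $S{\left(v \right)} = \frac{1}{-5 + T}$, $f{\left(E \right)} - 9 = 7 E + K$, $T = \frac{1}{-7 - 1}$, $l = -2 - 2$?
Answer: $- \frac{1305}{41} \approx -31.829$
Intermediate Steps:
$l = -4$
$T = - \frac{1}{8}$ ($T = \frac{1}{-8} = - \frac{1}{8} \approx -0.125$)
$f{\left(E \right)} = 8 + 7 E$ ($f{\left(E \right)} = 9 + \left(7 E - 1\right) = 9 + \left(-1 + 7 E\right) = 8 + 7 E$)
$S{\left(v \right)} = - \frac{8}{41}$ ($S{\left(v \right)} = \frac{1}{-5 - \frac{1}{8}} = \frac{1}{- \frac{41}{8}} = - \frac{8}{41}$)
$f{\left(-7 \right)} + S{\left(l \right)} \left(-47\right) = \left(8 + 7 \left(-7\right)\right) - - \frac{376}{41} = \left(8 - 49\right) + \frac{376}{41} = -41 + \frac{376}{41} = - \frac{1305}{41}$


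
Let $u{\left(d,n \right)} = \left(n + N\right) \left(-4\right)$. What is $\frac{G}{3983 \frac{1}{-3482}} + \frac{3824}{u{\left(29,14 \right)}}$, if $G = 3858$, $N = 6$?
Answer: $- \frac{68119717}{19915} \approx -3420.5$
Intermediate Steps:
$u{\left(d,n \right)} = -24 - 4 n$ ($u{\left(d,n \right)} = \left(n + 6\right) \left(-4\right) = \left(6 + n\right) \left(-4\right) = -24 - 4 n$)
$\frac{G}{3983 \frac{1}{-3482}} + \frac{3824}{u{\left(29,14 \right)}} = \frac{3858}{3983 \frac{1}{-3482}} + \frac{3824}{-24 - 56} = \frac{3858}{3983 \left(- \frac{1}{3482}\right)} + \frac{3824}{-24 - 56} = \frac{3858}{- \frac{3983}{3482}} + \frac{3824}{-80} = 3858 \left(- \frac{3482}{3983}\right) + 3824 \left(- \frac{1}{80}\right) = - \frac{13433556}{3983} - \frac{239}{5} = - \frac{68119717}{19915}$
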